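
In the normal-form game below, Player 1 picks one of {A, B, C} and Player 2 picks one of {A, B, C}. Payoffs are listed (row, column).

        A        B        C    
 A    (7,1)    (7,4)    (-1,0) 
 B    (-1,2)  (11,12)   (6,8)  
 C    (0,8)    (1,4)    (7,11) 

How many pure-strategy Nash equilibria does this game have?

2

Both B: Player 1 gets 11 (best alternative 7); Player 2 gets 12 (best alternative 8). Neither deviates — NE.
Both C: Player 1 gets 7 (best alternative 6); Player 2 gets 11 (best alternative 8). Neither deviates — NE.
Both A is not a NE: Player 2 would switch to B (4 > 1).
No other cell survives both best-response checks, so there are 2 pure NE.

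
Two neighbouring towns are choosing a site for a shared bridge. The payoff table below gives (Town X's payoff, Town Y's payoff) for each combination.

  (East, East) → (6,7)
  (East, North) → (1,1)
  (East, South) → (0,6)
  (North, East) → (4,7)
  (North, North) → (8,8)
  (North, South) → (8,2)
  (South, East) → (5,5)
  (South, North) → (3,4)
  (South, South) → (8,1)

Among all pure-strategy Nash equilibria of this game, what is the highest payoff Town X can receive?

8

Both East is a pure NE (Town X: 6 ≥ 5; Town Y: 7 ≥ 6). Town X gets 6.
Both North is a pure NE (Town X: 8 ≥ 3; Town Y: 8 ≥ 7). Town X gets 8.
Every other cell has a profitable deviation for at least one player. Highest of {6, 8} is 8.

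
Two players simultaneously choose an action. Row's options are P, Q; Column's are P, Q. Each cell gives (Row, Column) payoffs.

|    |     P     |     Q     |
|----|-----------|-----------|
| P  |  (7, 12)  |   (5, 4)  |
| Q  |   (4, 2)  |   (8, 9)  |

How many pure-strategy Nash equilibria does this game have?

2

Both P: Row gets 7 (best alternative 4); Column gets 12 (best alternative 4). Neither deviates — NE.
Both Q: Row gets 8 (best alternative 5); Column gets 9 (best alternative 2). Neither deviates — NE.
(Q, P) is not a NE: Row would switch to P (7 > 4).
No other cell survives both best-response checks, so there are 2 pure NE.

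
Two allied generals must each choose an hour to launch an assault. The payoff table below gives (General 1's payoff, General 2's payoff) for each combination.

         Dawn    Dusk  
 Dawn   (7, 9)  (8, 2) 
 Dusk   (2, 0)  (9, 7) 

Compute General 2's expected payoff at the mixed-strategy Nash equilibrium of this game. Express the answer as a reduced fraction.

General 1 mixes with probability p on Dawn, chosen so General 2 is indifferent: 9p + 0(1−p) = 2p + 7(1−p) gives p = 1/2.
General 2's expected payoff is 9·1/2 + 0·1/2 = 9/2.

9/2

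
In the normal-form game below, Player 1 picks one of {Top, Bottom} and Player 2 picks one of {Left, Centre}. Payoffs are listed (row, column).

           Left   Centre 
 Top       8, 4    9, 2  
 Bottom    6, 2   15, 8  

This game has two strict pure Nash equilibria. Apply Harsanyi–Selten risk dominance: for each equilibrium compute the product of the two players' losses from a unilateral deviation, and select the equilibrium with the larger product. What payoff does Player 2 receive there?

8

At (Top, Left): Player 1 loses 8 − 6 = 2 by deviating; Player 2 loses 4 − 2 = 2. Product = 2·2 = 4.
At (Bottom, Centre): Player 1 loses 15 − 9 = 6 by deviating; Player 2 loses 8 − 2 = 6. Product = 6·6 = 36.
36 > 4, so (Bottom, Centre) is risk-dominant. Player 2's payoff there is 8.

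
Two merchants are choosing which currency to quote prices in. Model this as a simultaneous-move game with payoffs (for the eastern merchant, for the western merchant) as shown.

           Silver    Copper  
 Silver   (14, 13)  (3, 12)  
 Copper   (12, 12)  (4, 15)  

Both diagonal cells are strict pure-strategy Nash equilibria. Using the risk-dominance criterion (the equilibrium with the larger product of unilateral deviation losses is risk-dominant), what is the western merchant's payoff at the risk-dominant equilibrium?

At both Silver: the eastern merchant loses 14 − 12 = 2 by deviating; the western merchant loses 13 − 12 = 1. Product = 2·1 = 2.
At both Copper: the eastern merchant loses 4 − 3 = 1 by deviating; the western merchant loses 15 − 12 = 3. Product = 1·3 = 3.
3 > 2, so both Copper is risk-dominant. The western merchant's payoff there is 15.

15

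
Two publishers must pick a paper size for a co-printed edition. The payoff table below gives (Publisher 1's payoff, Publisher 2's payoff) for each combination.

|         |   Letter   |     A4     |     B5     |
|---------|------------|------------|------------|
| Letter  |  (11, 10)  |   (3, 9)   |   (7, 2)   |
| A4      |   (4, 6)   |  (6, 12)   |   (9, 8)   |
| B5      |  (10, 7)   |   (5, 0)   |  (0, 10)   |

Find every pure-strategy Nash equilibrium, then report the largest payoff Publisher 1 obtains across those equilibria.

Both Letter is a pure NE (Publisher 1: 11 ≥ 10; Publisher 2: 10 ≥ 9). Publisher 1 gets 11.
Both A4 is a pure NE (Publisher 1: 6 ≥ 5; Publisher 2: 12 ≥ 8). Publisher 1 gets 6.
Every other cell has a profitable deviation for at least one player. Highest of {11, 6} is 11.

11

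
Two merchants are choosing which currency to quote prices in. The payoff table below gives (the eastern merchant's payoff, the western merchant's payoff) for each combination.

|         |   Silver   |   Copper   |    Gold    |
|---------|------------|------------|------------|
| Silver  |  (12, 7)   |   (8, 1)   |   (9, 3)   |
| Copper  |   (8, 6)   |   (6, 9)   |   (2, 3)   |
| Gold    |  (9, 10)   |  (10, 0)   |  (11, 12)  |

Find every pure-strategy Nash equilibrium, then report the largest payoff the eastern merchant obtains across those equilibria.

Both Silver is a pure NE (the eastern merchant: 12 ≥ 9; the western merchant: 7 ≥ 3). The eastern merchant gets 12.
Both Gold is a pure NE (the eastern merchant: 11 ≥ 9; the western merchant: 12 ≥ 10). The eastern merchant gets 11.
Every other cell has a profitable deviation for at least one player. Highest of {12, 11} is 12.

12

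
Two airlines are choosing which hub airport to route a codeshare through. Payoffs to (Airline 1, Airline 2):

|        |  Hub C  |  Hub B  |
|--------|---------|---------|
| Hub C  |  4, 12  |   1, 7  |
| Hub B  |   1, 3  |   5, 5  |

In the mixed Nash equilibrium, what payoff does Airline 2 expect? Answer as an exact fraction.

39/7

Airline 1 mixes with probability p on Hub C, chosen so Airline 2 is indifferent: 12p + 3(1−p) = 7p + 5(1−p) gives p = 2/7.
Airline 2's expected payoff is 12·2/7 + 3·5/7 = 39/7.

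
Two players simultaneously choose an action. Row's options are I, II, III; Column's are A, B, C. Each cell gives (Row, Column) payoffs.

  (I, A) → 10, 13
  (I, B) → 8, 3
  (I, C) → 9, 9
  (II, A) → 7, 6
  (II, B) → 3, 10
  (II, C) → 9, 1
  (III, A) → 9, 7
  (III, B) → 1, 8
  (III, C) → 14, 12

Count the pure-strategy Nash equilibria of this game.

2

(I, A): Row gets 10 (best alternative 9); Column gets 13 (best alternative 9). Neither deviates — NE.
(III, C): Row gets 14 (best alternative 9); Column gets 12 (best alternative 8). Neither deviates — NE.
(II, B) is not a NE: Row would switch to I (8 > 3).
No other cell survives both best-response checks, so there are 2 pure NE.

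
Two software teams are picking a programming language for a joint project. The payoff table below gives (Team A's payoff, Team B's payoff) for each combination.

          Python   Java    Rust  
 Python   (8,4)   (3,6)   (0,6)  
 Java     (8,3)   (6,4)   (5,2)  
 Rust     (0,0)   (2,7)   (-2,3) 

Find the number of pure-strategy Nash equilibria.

Both Java: Team A gets 6 (best alternative 3); Team B gets 4 (best alternative 3). Neither deviates — NE.
Both Rust is not a NE: Team A would switch to Java (5 > -2).
No other cell survives both best-response checks, so there is 1 pure NE.

1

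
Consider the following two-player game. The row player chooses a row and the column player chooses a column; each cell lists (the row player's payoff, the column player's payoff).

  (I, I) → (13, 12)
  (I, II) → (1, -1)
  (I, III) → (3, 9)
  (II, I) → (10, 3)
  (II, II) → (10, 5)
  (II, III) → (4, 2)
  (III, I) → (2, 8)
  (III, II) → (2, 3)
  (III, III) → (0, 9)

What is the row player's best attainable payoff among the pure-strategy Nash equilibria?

Both I is a pure NE (the row player: 13 ≥ 10; the column player: 12 ≥ 9). The row player gets 13.
Both II is a pure NE (the row player: 10 ≥ 2; the column player: 5 ≥ 3). The row player gets 10.
Every other cell has a profitable deviation for at least one player. Highest of {13, 10} is 13.

13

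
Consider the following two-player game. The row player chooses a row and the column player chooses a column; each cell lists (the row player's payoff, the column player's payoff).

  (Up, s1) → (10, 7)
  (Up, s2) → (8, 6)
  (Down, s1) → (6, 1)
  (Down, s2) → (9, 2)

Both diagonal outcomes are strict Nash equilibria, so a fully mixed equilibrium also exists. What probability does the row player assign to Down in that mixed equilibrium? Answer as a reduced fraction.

The row player's mix p on Up must make the column player indifferent between s1 and s2.
The column player's payoff from s1: 7p + 1(1−p). From s2: 6p + 2(1−p).
Set equal: 1p = 1(1−p) → p = 1/2.
Probability on Down is 1 − 1/2 = 1/2.

1/2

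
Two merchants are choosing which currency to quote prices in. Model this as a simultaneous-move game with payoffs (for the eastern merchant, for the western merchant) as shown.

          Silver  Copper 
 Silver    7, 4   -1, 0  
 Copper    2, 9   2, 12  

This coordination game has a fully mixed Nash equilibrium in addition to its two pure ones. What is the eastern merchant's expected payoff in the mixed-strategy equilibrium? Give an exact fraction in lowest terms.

2

The western merchant mixes with probability q on Silver, chosen so the eastern merchant is indifferent: 7q + (-1)(1−q) = 2q + 2(1−q) gives q = 3/8.
The eastern merchant's expected payoff (from either row, since indifferent) is 7·3/8 + (-1)·5/8 = 2.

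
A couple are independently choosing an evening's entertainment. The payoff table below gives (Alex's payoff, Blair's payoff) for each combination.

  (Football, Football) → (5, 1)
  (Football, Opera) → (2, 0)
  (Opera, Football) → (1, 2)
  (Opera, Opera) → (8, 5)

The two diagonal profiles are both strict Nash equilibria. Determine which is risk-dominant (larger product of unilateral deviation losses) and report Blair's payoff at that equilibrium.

5

At both Football: Alex loses 5 − 1 = 4 by deviating; Blair loses 1 − 0 = 1. Product = 4·1 = 4.
At both Opera: Alex loses 8 − 2 = 6 by deviating; Blair loses 5 − 2 = 3. Product = 6·3 = 18.
18 > 4, so both Opera is risk-dominant. Blair's payoff there is 5.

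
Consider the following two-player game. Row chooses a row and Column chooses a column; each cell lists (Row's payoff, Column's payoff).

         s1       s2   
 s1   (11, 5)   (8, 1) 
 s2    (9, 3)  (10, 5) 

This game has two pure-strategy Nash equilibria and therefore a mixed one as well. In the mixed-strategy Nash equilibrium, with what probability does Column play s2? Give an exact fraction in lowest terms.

Column's mix q on s1 must make Row indifferent between s1 and s2.
Row's payoff from s1: 11q + 8(1−q). From s2: 9q + 10(1−q).
Set equal: 2q = 2(1−q) → q = 2/4 = 1/2.
Probability on s2 is 1 − 1/2 = 1/2.

1/2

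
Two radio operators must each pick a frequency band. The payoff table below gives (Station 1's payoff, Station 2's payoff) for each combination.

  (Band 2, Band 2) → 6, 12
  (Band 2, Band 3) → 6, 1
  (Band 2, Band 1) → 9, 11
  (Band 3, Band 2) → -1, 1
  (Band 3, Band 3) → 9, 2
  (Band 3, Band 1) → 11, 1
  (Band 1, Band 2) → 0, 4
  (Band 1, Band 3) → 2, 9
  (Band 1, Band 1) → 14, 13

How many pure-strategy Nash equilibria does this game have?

3

Both Band 2: Station 1 gets 6 (best alternative 0); Station 2 gets 12 (best alternative 11). Neither deviates — NE.
Both Band 3: Station 1 gets 9 (best alternative 6); Station 2 gets 2 (best alternative 1). Neither deviates — NE.
Both Band 1: Station 1 gets 14 (best alternative 11); Station 2 gets 13 (best alternative 9). Neither deviates — NE.
(Band 1, Band 2) is not a NE: Station 1 would switch to Band 2 (6 > 0).
No other cell survives both best-response checks, so there are 3 pure NE.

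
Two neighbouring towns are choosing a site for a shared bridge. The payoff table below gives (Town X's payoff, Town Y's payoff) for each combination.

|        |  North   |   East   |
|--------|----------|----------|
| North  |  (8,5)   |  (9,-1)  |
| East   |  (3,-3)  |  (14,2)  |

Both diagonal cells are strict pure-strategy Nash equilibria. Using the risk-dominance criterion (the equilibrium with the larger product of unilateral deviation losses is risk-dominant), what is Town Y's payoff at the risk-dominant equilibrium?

5

At both North: Town X loses 8 − 3 = 5 by deviating; Town Y loses 5 − (-1) = 6. Product = 5·6 = 30.
At both East: Town X loses 14 − 9 = 5 by deviating; Town Y loses 2 − (-3) = 5. Product = 5·5 = 25.
30 > 25, so both North is risk-dominant. Town Y's payoff there is 5.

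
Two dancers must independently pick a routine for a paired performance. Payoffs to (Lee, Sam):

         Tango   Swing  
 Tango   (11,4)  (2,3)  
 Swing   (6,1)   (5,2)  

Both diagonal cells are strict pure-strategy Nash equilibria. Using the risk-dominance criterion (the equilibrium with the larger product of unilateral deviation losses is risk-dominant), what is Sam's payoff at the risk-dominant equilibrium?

4

At both Tango: Lee loses 11 − 6 = 5 by deviating; Sam loses 4 − 3 = 1. Product = 5·1 = 5.
At both Swing: Lee loses 5 − 2 = 3 by deviating; Sam loses 2 − 1 = 1. Product = 3·1 = 3.
5 > 3, so both Tango is risk-dominant. Sam's payoff there is 4.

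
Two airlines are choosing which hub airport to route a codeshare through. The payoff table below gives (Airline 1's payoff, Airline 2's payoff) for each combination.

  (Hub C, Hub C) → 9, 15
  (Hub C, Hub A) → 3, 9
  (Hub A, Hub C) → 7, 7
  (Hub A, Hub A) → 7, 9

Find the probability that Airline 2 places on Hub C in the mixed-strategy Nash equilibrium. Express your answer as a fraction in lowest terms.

Airline 2's mix q on Hub C must make Airline 1 indifferent between Hub C and Hub A.
Airline 1's payoff from Hub C: 9q + 3(1−q). From Hub A: 7q + 7(1−q).
Set equal: 2q = 4(1−q) → q = 4/6 = 2/3.

2/3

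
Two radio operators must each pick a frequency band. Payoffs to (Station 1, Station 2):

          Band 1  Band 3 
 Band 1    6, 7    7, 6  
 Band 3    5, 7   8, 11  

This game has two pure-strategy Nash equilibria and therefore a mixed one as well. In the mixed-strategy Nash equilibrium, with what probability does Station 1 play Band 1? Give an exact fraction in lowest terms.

4/5

Station 1's mix p on Band 1 must make Station 2 indifferent between Band 1 and Band 3.
Station 2's payoff from Band 1: 7p + 7(1−p). From Band 3: 6p + 11(1−p).
Set equal: 1p = 4(1−p) → p = 4/5.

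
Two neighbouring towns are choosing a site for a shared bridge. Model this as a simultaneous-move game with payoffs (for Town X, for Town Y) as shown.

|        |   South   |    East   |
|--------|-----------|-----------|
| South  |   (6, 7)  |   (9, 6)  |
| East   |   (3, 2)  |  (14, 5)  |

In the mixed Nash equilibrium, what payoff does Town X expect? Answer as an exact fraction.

Town Y mixes with probability q on South, chosen so Town X is indifferent: 6q + 9(1−q) = 3q + 14(1−q) gives q = 5/8.
Town X's expected payoff (from either row, since indifferent) is 6·5/8 + 9·3/8 = 57/8.

57/8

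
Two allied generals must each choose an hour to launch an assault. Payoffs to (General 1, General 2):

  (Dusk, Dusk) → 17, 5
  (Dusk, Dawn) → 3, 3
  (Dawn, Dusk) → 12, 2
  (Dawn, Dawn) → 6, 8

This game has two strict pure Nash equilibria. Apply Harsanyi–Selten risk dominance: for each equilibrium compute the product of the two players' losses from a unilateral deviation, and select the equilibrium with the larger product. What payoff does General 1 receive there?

6

At both Dusk: General 1 loses 17 − 12 = 5 by deviating; General 2 loses 5 − 3 = 2. Product = 5·2 = 10.
At both Dawn: General 1 loses 6 − 3 = 3 by deviating; General 2 loses 8 − 2 = 6. Product = 3·6 = 18.
18 > 10, so both Dawn is risk-dominant. General 1's payoff there is 6.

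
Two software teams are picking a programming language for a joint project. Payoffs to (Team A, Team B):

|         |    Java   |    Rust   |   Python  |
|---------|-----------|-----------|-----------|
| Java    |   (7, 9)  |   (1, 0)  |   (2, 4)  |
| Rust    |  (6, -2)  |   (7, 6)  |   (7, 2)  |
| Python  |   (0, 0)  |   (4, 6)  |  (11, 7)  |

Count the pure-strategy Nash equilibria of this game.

3

Both Java: Team A gets 7 (best alternative 6); Team B gets 9 (best alternative 4). Neither deviates — NE.
Both Rust: Team A gets 7 (best alternative 4); Team B gets 6 (best alternative 2). Neither deviates — NE.
Both Python: Team A gets 11 (best alternative 7); Team B gets 7 (best alternative 6). Neither deviates — NE.
(Rust, Python) is not a NE: Team A would switch to Python (11 > 7).
No other cell survives both best-response checks, so there are 3 pure NE.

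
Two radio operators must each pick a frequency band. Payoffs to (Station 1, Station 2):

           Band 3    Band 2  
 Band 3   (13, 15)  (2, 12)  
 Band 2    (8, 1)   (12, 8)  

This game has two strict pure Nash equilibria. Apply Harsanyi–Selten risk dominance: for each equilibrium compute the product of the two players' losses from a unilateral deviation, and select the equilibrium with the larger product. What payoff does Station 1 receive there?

At both Band 3: Station 1 loses 13 − 8 = 5 by deviating; Station 2 loses 15 − 12 = 3. Product = 5·3 = 15.
At both Band 2: Station 1 loses 12 − 2 = 10 by deviating; Station 2 loses 8 − 1 = 7. Product = 10·7 = 70.
70 > 15, so both Band 2 is risk-dominant. Station 1's payoff there is 12.

12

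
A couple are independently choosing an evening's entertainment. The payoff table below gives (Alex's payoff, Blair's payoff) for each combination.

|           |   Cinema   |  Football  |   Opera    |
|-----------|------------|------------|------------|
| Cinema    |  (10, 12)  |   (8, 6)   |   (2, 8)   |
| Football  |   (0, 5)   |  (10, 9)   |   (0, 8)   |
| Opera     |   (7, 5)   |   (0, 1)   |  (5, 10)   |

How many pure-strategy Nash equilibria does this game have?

3

Both Cinema: Alex gets 10 (best alternative 7); Blair gets 12 (best alternative 8). Neither deviates — NE.
Both Football: Alex gets 10 (best alternative 8); Blair gets 9 (best alternative 8). Neither deviates — NE.
Both Opera: Alex gets 5 (best alternative 2); Blair gets 10 (best alternative 5). Neither deviates — NE.
(Football, Opera) is not a NE: Alex would switch to Opera (5 > 0).
No other cell survives both best-response checks, so there are 3 pure NE.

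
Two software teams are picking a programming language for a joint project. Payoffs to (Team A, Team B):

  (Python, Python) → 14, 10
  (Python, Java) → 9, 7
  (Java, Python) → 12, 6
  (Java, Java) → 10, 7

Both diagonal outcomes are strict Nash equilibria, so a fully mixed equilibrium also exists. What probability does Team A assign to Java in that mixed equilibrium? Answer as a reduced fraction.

Team A's mix p on Python must make Team B indifferent between Python and Java.
Team B's payoff from Python: 10p + 6(1−p). From Java: 7p + 7(1−p).
Set equal: 3p = 1(1−p) → p = 1/4.
Probability on Java is 1 − 1/4 = 3/4.

3/4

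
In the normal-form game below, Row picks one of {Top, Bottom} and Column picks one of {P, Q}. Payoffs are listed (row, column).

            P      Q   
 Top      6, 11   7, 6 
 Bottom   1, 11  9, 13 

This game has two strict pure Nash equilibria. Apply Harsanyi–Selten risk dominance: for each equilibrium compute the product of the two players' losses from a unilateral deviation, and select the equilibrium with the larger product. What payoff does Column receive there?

11

At (Top, P): Row loses 6 − 1 = 5 by deviating; Column loses 11 − 6 = 5. Product = 5·5 = 25.
At (Bottom, Q): Row loses 9 − 7 = 2 by deviating; Column loses 13 − 11 = 2. Product = 2·2 = 4.
25 > 4, so (Top, P) is risk-dominant. Column's payoff there is 11.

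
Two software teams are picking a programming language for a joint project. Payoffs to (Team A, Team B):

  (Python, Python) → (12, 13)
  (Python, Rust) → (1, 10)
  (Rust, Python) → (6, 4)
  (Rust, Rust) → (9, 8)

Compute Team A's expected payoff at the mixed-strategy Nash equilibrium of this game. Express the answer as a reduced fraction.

Team B mixes with probability q on Python, chosen so Team A is indifferent: 12q + 1(1−q) = 6q + 9(1−q) gives q = 4/7.
Team A's expected payoff (from either row, since indifferent) is 12·4/7 + 1·3/7 = 51/7.

51/7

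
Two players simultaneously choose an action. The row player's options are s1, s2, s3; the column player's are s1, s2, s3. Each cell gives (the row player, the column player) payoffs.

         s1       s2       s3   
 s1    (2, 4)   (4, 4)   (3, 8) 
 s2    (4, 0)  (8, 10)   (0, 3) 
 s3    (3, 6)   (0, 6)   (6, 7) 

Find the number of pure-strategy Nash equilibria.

2

Both s2: the row player gets 8 (best alternative 4); the column player gets 10 (best alternative 3). Neither deviates — NE.
Both s3: the row player gets 6 (best alternative 3); the column player gets 7 (best alternative 6). Neither deviates — NE.
Both s1 is not a NE: the row player would switch to s2 (4 > 2).
No other cell survives both best-response checks, so there are 2 pure NE.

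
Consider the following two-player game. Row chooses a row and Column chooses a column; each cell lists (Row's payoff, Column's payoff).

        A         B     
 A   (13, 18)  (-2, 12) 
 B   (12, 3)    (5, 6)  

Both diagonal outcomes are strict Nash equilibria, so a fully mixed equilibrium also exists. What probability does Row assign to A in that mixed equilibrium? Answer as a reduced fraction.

1/3

Row's mix p on A must make Column indifferent between A and B.
Column's payoff from A: 18p + 3(1−p). From B: 12p + 6(1−p).
Set equal: 6p = 3(1−p) → p = 3/9 = 1/3.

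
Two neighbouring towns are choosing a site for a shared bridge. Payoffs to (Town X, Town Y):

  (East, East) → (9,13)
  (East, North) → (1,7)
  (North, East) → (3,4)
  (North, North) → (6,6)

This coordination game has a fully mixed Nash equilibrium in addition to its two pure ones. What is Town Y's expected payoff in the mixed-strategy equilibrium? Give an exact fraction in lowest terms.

25/4

Town X mixes with probability p on East, chosen so Town Y is indifferent: 13p + 4(1−p) = 7p + 6(1−p) gives p = 1/4.
Town Y's expected payoff is 13·1/4 + 4·3/4 = 25/4.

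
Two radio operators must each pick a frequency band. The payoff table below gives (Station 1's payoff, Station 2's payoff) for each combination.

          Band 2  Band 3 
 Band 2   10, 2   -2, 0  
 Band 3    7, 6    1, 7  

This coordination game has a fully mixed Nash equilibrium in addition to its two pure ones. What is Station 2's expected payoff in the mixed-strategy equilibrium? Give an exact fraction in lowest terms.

14/3

Station 1 mixes with probability p on Band 2, chosen so Station 2 is indifferent: 2p + 6(1−p) = 0p + 7(1−p) gives p = 1/3.
Station 2's expected payoff is 2·1/3 + 6·2/3 = 14/3.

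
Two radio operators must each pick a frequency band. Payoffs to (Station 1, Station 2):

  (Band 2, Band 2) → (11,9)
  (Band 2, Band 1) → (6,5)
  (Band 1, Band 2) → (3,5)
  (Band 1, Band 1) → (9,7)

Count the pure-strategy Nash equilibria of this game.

2

Both Band 2: Station 1 gets 11 (best alternative 3); Station 2 gets 9 (best alternative 5). Neither deviates — NE.
Both Band 1: Station 1 gets 9 (best alternative 6); Station 2 gets 7 (best alternative 5). Neither deviates — NE.
(Band 2, Band 1) is not a NE: Station 1 would switch to Band 1 (9 > 6).
No other cell survives both best-response checks, so there are 2 pure NE.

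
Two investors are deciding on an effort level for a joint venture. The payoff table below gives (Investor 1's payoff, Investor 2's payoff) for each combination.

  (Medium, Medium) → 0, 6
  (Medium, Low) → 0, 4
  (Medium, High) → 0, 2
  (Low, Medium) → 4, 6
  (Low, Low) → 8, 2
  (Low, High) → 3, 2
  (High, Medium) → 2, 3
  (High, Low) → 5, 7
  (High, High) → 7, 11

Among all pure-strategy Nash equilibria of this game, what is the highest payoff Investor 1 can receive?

7

(Low, Medium) is a pure NE (Investor 1: 4 ≥ 2; Investor 2: 6 ≥ 2). Investor 1 gets 4.
Both High is a pure NE (Investor 1: 7 ≥ 3; Investor 2: 11 ≥ 7). Investor 1 gets 7.
Every other cell has a profitable deviation for at least one player. Highest of {4, 7} is 7.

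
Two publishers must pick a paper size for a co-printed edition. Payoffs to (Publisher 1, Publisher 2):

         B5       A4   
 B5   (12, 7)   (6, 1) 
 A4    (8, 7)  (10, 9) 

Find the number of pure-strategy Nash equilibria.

Both B5: Publisher 1 gets 12 (best alternative 8); Publisher 2 gets 7 (best alternative 1). Neither deviates — NE.
Both A4: Publisher 1 gets 10 (best alternative 6); Publisher 2 gets 9 (best alternative 7). Neither deviates — NE.
(A4, B5) is not a NE: Publisher 1 would switch to B5 (12 > 8).
No other cell survives both best-response checks, so there are 2 pure NE.

2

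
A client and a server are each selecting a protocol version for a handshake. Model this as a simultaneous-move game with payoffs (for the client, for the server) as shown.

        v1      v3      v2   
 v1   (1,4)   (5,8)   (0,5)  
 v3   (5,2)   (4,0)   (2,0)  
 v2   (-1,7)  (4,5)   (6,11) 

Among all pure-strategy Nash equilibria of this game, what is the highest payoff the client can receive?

6

(v1, v3) is a pure NE (the client: 5 ≥ 4; the server: 8 ≥ 5). The client gets 5.
(v3, v1) is a pure NE (the client: 5 ≥ 1; the server: 2 ≥ 0). The client gets 5.
Both v2 is a pure NE (the client: 6 ≥ 2; the server: 11 ≥ 7). The client gets 6.
Every other cell has a profitable deviation for at least one player. Highest of {5, 5, 6} is 6.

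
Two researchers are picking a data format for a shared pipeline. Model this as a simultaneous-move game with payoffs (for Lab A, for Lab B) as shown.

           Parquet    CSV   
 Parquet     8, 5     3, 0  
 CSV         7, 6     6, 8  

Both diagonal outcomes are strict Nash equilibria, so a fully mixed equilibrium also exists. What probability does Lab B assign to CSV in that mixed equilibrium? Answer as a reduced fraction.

1/4

Lab B's mix q on Parquet must make Lab A indifferent between Parquet and CSV.
Lab A's payoff from Parquet: 8q + 3(1−q). From CSV: 7q + 6(1−q).
Set equal: 1q = 3(1−q) → q = 3/4.
Probability on CSV is 1 − 3/4 = 1/4.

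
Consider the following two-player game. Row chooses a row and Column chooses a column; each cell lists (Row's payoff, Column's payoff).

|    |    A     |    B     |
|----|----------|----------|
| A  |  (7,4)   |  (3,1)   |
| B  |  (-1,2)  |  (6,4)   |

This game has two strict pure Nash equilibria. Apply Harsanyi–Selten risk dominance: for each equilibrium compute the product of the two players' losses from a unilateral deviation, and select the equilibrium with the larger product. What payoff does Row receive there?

At both A: Row loses 7 − (-1) = 8 by deviating; Column loses 4 − 1 = 3. Product = 8·3 = 24.
At both B: Row loses 6 − 3 = 3 by deviating; Column loses 4 − 2 = 2. Product = 3·2 = 6.
24 > 6, so both A is risk-dominant. Row's payoff there is 7.

7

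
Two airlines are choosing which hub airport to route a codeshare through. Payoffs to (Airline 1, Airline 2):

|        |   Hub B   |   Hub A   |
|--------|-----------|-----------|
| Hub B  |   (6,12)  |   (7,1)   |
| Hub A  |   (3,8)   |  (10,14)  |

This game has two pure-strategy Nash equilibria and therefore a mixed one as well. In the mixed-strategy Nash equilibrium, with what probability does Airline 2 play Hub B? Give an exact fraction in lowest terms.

1/2

Airline 2's mix q on Hub B must make Airline 1 indifferent between Hub B and Hub A.
Airline 1's payoff from Hub B: 6q + 7(1−q). From Hub A: 3q + 10(1−q).
Set equal: 3q = 3(1−q) → q = 3/6 = 1/2.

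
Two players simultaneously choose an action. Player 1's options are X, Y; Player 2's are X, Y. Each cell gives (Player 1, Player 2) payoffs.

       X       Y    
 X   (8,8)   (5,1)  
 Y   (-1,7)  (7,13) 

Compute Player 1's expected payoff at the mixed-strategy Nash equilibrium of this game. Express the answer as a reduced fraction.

61/11

Player 2 mixes with probability q on X, chosen so Player 1 is indifferent: 8q + 5(1−q) = (-1)q + 7(1−q) gives q = 2/11.
Player 1's expected payoff (from either row, since indifferent) is 8·2/11 + 5·9/11 = 61/11.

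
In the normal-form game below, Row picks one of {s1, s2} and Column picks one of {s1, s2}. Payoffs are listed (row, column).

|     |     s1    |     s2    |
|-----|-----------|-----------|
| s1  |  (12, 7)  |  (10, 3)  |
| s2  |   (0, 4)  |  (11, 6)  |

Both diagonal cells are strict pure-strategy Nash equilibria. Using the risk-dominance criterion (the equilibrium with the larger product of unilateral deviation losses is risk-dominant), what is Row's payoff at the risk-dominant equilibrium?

12

At both s1: Row loses 12 − 0 = 12 by deviating; Column loses 7 − 3 = 4. Product = 12·4 = 48.
At both s2: Row loses 11 − 10 = 1 by deviating; Column loses 6 − 4 = 2. Product = 1·2 = 2.
48 > 2, so both s1 is risk-dominant. Row's payoff there is 12.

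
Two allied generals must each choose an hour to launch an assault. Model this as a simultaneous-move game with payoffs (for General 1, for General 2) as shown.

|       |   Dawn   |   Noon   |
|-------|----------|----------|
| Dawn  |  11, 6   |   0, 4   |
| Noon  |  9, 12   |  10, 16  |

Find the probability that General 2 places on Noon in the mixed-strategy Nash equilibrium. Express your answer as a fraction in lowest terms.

1/6

General 2's mix q on Dawn must make General 1 indifferent between Dawn and Noon.
General 1's payoff from Dawn: 11q + 0(1−q). From Noon: 9q + 10(1−q).
Set equal: 2q = 10(1−q) → q = 10/12 = 5/6.
Probability on Noon is 1 − 5/6 = 1/6.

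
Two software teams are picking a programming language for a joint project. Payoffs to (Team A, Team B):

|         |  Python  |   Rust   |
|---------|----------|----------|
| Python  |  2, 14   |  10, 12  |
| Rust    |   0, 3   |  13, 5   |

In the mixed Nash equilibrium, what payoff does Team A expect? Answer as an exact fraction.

26/5

Team B mixes with probability q on Python, chosen so Team A is indifferent: 2q + 10(1−q) = 0q + 13(1−q) gives q = 3/5.
Team A's expected payoff (from either row, since indifferent) is 2·3/5 + 10·2/5 = 26/5.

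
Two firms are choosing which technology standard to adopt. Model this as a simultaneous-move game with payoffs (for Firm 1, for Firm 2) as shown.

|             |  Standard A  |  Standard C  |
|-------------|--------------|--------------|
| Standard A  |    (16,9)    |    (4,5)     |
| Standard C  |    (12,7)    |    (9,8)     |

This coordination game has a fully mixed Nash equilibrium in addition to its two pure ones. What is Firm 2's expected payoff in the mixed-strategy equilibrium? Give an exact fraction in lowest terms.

37/5

Firm 1 mixes with probability p on Standard A, chosen so Firm 2 is indifferent: 9p + 7(1−p) = 5p + 8(1−p) gives p = 1/5.
Firm 2's expected payoff is 9·1/5 + 7·4/5 = 37/5.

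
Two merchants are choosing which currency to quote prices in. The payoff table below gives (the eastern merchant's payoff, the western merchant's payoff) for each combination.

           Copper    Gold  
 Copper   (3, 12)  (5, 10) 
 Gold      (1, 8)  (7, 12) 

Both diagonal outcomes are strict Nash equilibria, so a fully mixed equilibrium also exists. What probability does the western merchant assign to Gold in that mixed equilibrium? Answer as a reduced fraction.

The western merchant's mix q on Copper must make the eastern merchant indifferent between Copper and Gold.
The eastern merchant's payoff from Copper: 3q + 5(1−q). From Gold: 1q + 7(1−q).
Set equal: 2q = 2(1−q) → q = 2/4 = 1/2.
Probability on Gold is 1 − 1/2 = 1/2.

1/2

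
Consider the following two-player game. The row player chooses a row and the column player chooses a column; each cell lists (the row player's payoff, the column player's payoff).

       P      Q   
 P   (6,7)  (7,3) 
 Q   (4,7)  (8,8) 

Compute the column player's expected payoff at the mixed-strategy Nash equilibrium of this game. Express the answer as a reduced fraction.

The row player mixes with probability p on P, chosen so the column player is indifferent: 7p + 7(1−p) = 3p + 8(1−p) gives p = 1/5.
The column player's expected payoff is 7·1/5 + 7·4/5 = 7.

7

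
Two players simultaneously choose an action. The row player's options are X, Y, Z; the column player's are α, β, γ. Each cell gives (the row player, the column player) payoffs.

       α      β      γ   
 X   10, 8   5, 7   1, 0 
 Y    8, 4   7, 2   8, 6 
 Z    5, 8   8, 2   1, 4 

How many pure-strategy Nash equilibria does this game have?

(X, α): the row player gets 10 (best alternative 8); the column player gets 8 (best alternative 7). Neither deviates — NE.
(Y, γ): the row player gets 8 (best alternative 1); the column player gets 6 (best alternative 4). Neither deviates — NE.
(Z, γ) is not a NE: the row player would switch to Y (8 > 1).
No other cell survives both best-response checks, so there are 2 pure NE.

2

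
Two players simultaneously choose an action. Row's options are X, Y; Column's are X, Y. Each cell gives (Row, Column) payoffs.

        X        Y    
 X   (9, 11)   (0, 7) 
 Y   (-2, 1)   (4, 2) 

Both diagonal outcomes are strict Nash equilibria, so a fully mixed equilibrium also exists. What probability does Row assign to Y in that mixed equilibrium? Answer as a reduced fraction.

4/5

Row's mix p on X must make Column indifferent between X and Y.
Column's payoff from X: 11p + 1(1−p). From Y: 7p + 2(1−p).
Set equal: 4p = 1(1−p) → p = 1/5.
Probability on Y is 1 − 1/5 = 4/5.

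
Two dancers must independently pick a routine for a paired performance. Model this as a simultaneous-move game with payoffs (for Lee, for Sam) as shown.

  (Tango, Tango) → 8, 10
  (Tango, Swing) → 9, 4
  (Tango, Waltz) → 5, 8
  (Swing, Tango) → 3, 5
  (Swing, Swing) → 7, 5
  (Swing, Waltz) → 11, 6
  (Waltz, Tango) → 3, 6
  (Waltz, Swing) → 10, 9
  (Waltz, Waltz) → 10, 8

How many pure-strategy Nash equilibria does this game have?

3

Both Tango: Lee gets 8 (best alternative 3); Sam gets 10 (best alternative 8). Neither deviates — NE.
(Swing, Waltz): Lee gets 11 (best alternative 10); Sam gets 6 (best alternative 5). Neither deviates — NE.
(Waltz, Swing): Lee gets 10 (best alternative 9); Sam gets 9 (best alternative 8). Neither deviates — NE.
Both Swing is not a NE: Lee would switch to Waltz (10 > 7).
No other cell survives both best-response checks, so there are 3 pure NE.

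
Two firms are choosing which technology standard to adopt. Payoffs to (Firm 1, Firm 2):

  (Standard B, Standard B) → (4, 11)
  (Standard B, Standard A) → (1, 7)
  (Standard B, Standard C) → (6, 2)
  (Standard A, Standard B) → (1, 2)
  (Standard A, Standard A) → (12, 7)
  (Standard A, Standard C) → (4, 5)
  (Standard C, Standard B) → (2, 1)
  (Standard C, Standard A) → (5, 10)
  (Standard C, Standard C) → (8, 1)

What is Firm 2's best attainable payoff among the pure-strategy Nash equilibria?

Both Standard B is a pure NE (Firm 1: 4 ≥ 2; Firm 2: 11 ≥ 7). Firm 2 gets 11.
Both Standard A is a pure NE (Firm 1: 12 ≥ 5; Firm 2: 7 ≥ 5). Firm 2 gets 7.
Every other cell has a profitable deviation for at least one player. Highest of {11, 7} is 11.

11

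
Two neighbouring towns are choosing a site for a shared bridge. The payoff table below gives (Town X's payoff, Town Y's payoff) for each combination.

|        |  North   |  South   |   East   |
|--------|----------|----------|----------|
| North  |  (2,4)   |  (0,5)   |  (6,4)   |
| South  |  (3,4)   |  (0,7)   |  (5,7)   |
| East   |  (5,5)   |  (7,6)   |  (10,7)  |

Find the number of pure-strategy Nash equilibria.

Both East: Town X gets 10 (best alternative 6); Town Y gets 7 (best alternative 6). Neither deviates — NE.
Both South is not a NE: Town X would switch to East (7 > 0).
No other cell survives both best-response checks, so there is 1 pure NE.

1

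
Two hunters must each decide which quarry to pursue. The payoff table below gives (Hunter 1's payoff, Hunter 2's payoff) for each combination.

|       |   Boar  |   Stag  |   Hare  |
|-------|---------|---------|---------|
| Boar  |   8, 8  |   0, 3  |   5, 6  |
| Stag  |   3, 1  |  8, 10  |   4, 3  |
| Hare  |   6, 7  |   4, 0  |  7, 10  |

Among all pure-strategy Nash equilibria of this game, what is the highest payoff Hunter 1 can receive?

8

Both Boar is a pure NE (Hunter 1: 8 ≥ 6; Hunter 2: 8 ≥ 6). Hunter 1 gets 8.
Both Stag is a pure NE (Hunter 1: 8 ≥ 4; Hunter 2: 10 ≥ 3). Hunter 1 gets 8.
Both Hare is a pure NE (Hunter 1: 7 ≥ 5; Hunter 2: 10 ≥ 7). Hunter 1 gets 7.
Every other cell has a profitable deviation for at least one player. Highest of {8, 8, 7} is 8.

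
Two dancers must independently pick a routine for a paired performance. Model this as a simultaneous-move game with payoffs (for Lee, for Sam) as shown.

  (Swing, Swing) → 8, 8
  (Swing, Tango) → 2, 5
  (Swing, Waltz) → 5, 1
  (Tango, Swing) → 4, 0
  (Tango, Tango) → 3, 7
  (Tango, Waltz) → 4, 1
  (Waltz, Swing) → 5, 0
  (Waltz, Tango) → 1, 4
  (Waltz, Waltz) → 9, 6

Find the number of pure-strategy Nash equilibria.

Both Swing: Lee gets 8 (best alternative 5); Sam gets 8 (best alternative 5). Neither deviates — NE.
Both Tango: Lee gets 3 (best alternative 2); Sam gets 7 (best alternative 1). Neither deviates — NE.
Both Waltz: Lee gets 9 (best alternative 5); Sam gets 6 (best alternative 4). Neither deviates — NE.
(Waltz, Swing) is not a NE: Lee would switch to Swing (8 > 5).
No other cell survives both best-response checks, so there are 3 pure NE.

3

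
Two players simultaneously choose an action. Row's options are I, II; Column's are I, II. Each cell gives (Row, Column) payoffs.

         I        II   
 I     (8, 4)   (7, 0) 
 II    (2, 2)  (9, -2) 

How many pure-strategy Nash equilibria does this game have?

1

Both I: Row gets 8 (best alternative 2); Column gets 4 (best alternative 0). Neither deviates — NE.
Both II is not a NE: Column would switch to I (2 > -2).
No other cell survives both best-response checks, so there is 1 pure NE.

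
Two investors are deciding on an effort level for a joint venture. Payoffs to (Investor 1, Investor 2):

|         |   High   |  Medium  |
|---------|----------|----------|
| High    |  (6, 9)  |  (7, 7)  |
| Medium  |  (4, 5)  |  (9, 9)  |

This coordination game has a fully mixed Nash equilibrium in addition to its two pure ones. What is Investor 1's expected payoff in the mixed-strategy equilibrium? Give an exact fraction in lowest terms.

13/2

Investor 2 mixes with probability q on High, chosen so Investor 1 is indifferent: 6q + 7(1−q) = 4q + 9(1−q) gives q = 1/2.
Investor 1's expected payoff (from either row, since indifferent) is 6·1/2 + 7·1/2 = 13/2.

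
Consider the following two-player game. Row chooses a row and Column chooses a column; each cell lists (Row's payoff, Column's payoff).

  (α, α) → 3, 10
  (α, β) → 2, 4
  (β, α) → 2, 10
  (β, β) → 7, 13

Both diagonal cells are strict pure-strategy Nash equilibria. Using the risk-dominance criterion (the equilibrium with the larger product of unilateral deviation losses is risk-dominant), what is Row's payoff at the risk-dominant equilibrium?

7

At both α: Row loses 3 − 2 = 1 by deviating; Column loses 10 − 4 = 6. Product = 1·6 = 6.
At both β: Row loses 7 − 2 = 5 by deviating; Column loses 13 − 10 = 3. Product = 5·3 = 15.
15 > 6, so both β is risk-dominant. Row's payoff there is 7.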